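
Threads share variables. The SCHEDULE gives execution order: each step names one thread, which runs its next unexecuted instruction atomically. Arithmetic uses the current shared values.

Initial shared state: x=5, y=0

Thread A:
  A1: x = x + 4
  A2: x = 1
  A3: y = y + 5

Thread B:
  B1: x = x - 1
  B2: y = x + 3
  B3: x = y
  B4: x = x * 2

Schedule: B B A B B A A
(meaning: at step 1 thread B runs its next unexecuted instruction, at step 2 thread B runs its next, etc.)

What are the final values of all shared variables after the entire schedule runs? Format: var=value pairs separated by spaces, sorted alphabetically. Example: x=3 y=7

Answer: x=1 y=12

Derivation:
Step 1: thread B executes B1 (x = x - 1). Shared: x=4 y=0. PCs: A@0 B@1
Step 2: thread B executes B2 (y = x + 3). Shared: x=4 y=7. PCs: A@0 B@2
Step 3: thread A executes A1 (x = x + 4). Shared: x=8 y=7. PCs: A@1 B@2
Step 4: thread B executes B3 (x = y). Shared: x=7 y=7. PCs: A@1 B@3
Step 5: thread B executes B4 (x = x * 2). Shared: x=14 y=7. PCs: A@1 B@4
Step 6: thread A executes A2 (x = 1). Shared: x=1 y=7. PCs: A@2 B@4
Step 7: thread A executes A3 (y = y + 5). Shared: x=1 y=12. PCs: A@3 B@4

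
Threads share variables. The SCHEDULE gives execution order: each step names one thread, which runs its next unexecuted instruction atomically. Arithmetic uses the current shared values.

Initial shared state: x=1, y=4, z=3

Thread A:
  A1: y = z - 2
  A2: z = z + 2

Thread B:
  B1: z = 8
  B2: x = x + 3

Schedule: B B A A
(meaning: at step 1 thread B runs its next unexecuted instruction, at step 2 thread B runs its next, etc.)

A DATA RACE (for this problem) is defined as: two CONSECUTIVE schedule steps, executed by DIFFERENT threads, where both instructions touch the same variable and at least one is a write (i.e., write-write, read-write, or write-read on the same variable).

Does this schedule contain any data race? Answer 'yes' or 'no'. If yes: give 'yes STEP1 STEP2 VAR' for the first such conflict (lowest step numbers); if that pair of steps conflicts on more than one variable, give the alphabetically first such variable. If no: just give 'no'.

Answer: no

Derivation:
Steps 1,2: same thread (B). No race.
Steps 2,3: B(r=x,w=x) vs A(r=z,w=y). No conflict.
Steps 3,4: same thread (A). No race.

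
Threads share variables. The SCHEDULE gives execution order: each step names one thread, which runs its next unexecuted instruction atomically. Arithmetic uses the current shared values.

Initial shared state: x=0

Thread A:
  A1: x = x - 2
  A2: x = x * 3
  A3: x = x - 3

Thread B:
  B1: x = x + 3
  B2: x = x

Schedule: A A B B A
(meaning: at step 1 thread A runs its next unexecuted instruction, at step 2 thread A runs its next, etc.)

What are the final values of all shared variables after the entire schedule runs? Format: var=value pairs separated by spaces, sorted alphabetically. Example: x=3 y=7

Step 1: thread A executes A1 (x = x - 2). Shared: x=-2. PCs: A@1 B@0
Step 2: thread A executes A2 (x = x * 3). Shared: x=-6. PCs: A@2 B@0
Step 3: thread B executes B1 (x = x + 3). Shared: x=-3. PCs: A@2 B@1
Step 4: thread B executes B2 (x = x). Shared: x=-3. PCs: A@2 B@2
Step 5: thread A executes A3 (x = x - 3). Shared: x=-6. PCs: A@3 B@2

Answer: x=-6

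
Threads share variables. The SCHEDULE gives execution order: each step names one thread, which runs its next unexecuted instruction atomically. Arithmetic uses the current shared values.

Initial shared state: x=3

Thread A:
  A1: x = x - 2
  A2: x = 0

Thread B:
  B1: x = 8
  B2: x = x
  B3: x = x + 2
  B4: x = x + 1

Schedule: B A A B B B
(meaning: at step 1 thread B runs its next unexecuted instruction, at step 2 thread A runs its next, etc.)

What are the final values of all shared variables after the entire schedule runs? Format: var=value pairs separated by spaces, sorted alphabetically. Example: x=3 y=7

Answer: x=3

Derivation:
Step 1: thread B executes B1 (x = 8). Shared: x=8. PCs: A@0 B@1
Step 2: thread A executes A1 (x = x - 2). Shared: x=6. PCs: A@1 B@1
Step 3: thread A executes A2 (x = 0). Shared: x=0. PCs: A@2 B@1
Step 4: thread B executes B2 (x = x). Shared: x=0. PCs: A@2 B@2
Step 5: thread B executes B3 (x = x + 2). Shared: x=2. PCs: A@2 B@3
Step 6: thread B executes B4 (x = x + 1). Shared: x=3. PCs: A@2 B@4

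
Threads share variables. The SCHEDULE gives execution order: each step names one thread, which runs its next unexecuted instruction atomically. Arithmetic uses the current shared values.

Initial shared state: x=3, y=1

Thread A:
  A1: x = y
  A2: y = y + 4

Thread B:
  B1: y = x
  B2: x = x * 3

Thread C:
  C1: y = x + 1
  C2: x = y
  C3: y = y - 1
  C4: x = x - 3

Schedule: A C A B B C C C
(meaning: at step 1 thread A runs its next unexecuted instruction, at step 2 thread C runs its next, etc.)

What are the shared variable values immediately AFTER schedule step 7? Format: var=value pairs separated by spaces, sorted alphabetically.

Answer: x=1 y=0

Derivation:
Step 1: thread A executes A1 (x = y). Shared: x=1 y=1. PCs: A@1 B@0 C@0
Step 2: thread C executes C1 (y = x + 1). Shared: x=1 y=2. PCs: A@1 B@0 C@1
Step 3: thread A executes A2 (y = y + 4). Shared: x=1 y=6. PCs: A@2 B@0 C@1
Step 4: thread B executes B1 (y = x). Shared: x=1 y=1. PCs: A@2 B@1 C@1
Step 5: thread B executes B2 (x = x * 3). Shared: x=3 y=1. PCs: A@2 B@2 C@1
Step 6: thread C executes C2 (x = y). Shared: x=1 y=1. PCs: A@2 B@2 C@2
Step 7: thread C executes C3 (y = y - 1). Shared: x=1 y=0. PCs: A@2 B@2 C@3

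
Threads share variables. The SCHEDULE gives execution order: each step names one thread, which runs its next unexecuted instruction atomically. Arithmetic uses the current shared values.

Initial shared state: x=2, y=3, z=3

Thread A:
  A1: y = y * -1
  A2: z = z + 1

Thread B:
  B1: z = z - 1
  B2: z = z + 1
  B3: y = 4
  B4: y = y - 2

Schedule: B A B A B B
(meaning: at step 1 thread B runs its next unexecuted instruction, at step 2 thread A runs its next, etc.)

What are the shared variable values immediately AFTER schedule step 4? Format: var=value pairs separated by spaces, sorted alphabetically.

Step 1: thread B executes B1 (z = z - 1). Shared: x=2 y=3 z=2. PCs: A@0 B@1
Step 2: thread A executes A1 (y = y * -1). Shared: x=2 y=-3 z=2. PCs: A@1 B@1
Step 3: thread B executes B2 (z = z + 1). Shared: x=2 y=-3 z=3. PCs: A@1 B@2
Step 4: thread A executes A2 (z = z + 1). Shared: x=2 y=-3 z=4. PCs: A@2 B@2

Answer: x=2 y=-3 z=4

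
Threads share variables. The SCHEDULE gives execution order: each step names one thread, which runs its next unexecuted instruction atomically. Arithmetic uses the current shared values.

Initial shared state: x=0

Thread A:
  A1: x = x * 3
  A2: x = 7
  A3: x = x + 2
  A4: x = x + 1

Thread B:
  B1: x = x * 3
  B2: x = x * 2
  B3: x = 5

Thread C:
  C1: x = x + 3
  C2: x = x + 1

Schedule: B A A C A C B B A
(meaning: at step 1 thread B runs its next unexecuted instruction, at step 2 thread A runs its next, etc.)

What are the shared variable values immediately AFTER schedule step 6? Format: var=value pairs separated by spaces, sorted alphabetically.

Answer: x=13

Derivation:
Step 1: thread B executes B1 (x = x * 3). Shared: x=0. PCs: A@0 B@1 C@0
Step 2: thread A executes A1 (x = x * 3). Shared: x=0. PCs: A@1 B@1 C@0
Step 3: thread A executes A2 (x = 7). Shared: x=7. PCs: A@2 B@1 C@0
Step 4: thread C executes C1 (x = x + 3). Shared: x=10. PCs: A@2 B@1 C@1
Step 5: thread A executes A3 (x = x + 2). Shared: x=12. PCs: A@3 B@1 C@1
Step 6: thread C executes C2 (x = x + 1). Shared: x=13. PCs: A@3 B@1 C@2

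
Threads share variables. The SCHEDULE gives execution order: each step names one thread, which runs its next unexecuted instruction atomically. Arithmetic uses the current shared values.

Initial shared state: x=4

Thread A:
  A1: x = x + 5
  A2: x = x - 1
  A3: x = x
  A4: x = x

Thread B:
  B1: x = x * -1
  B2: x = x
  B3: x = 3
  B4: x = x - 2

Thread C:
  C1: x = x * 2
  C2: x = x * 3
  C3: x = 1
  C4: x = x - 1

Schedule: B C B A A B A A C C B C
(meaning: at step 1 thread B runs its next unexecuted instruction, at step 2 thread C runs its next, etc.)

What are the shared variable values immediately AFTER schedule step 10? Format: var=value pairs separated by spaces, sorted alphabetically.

Step 1: thread B executes B1 (x = x * -1). Shared: x=-4. PCs: A@0 B@1 C@0
Step 2: thread C executes C1 (x = x * 2). Shared: x=-8. PCs: A@0 B@1 C@1
Step 3: thread B executes B2 (x = x). Shared: x=-8. PCs: A@0 B@2 C@1
Step 4: thread A executes A1 (x = x + 5). Shared: x=-3. PCs: A@1 B@2 C@1
Step 5: thread A executes A2 (x = x - 1). Shared: x=-4. PCs: A@2 B@2 C@1
Step 6: thread B executes B3 (x = 3). Shared: x=3. PCs: A@2 B@3 C@1
Step 7: thread A executes A3 (x = x). Shared: x=3. PCs: A@3 B@3 C@1
Step 8: thread A executes A4 (x = x). Shared: x=3. PCs: A@4 B@3 C@1
Step 9: thread C executes C2 (x = x * 3). Shared: x=9. PCs: A@4 B@3 C@2
Step 10: thread C executes C3 (x = 1). Shared: x=1. PCs: A@4 B@3 C@3

Answer: x=1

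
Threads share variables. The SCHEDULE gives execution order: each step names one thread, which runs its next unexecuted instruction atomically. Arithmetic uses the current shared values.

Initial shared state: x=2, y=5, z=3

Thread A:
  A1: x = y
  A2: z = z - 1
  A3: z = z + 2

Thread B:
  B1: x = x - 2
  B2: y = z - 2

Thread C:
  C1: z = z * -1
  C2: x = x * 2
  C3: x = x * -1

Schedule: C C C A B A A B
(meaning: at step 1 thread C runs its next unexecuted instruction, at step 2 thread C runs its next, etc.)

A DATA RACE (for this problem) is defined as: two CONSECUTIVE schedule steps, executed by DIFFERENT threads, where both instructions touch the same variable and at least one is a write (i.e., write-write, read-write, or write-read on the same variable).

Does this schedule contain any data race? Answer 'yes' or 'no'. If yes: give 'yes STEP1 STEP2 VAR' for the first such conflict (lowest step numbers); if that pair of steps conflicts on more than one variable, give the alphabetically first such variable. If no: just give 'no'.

Steps 1,2: same thread (C). No race.
Steps 2,3: same thread (C). No race.
Steps 3,4: C(x = x * -1) vs A(x = y). RACE on x (W-W).
Steps 4,5: A(x = y) vs B(x = x - 2). RACE on x (W-W).
Steps 5,6: B(r=x,w=x) vs A(r=z,w=z). No conflict.
Steps 6,7: same thread (A). No race.
Steps 7,8: A(z = z + 2) vs B(y = z - 2). RACE on z (W-R).
First conflict at steps 3,4.

Answer: yes 3 4 x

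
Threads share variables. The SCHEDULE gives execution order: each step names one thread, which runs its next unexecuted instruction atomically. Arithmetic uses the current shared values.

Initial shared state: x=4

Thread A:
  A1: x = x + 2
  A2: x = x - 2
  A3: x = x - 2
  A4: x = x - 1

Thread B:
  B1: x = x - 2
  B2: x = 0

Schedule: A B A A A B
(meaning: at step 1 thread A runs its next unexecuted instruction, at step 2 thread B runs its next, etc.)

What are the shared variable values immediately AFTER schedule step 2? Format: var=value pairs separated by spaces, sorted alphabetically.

Step 1: thread A executes A1 (x = x + 2). Shared: x=6. PCs: A@1 B@0
Step 2: thread B executes B1 (x = x - 2). Shared: x=4. PCs: A@1 B@1

Answer: x=4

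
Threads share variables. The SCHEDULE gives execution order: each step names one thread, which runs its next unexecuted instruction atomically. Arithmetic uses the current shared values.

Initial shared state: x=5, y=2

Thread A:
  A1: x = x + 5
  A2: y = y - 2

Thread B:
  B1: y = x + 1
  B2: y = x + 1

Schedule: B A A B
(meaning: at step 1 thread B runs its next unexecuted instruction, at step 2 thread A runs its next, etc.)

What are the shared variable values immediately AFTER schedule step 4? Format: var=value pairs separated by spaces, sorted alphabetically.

Answer: x=10 y=11

Derivation:
Step 1: thread B executes B1 (y = x + 1). Shared: x=5 y=6. PCs: A@0 B@1
Step 2: thread A executes A1 (x = x + 5). Shared: x=10 y=6. PCs: A@1 B@1
Step 3: thread A executes A2 (y = y - 2). Shared: x=10 y=4. PCs: A@2 B@1
Step 4: thread B executes B2 (y = x + 1). Shared: x=10 y=11. PCs: A@2 B@2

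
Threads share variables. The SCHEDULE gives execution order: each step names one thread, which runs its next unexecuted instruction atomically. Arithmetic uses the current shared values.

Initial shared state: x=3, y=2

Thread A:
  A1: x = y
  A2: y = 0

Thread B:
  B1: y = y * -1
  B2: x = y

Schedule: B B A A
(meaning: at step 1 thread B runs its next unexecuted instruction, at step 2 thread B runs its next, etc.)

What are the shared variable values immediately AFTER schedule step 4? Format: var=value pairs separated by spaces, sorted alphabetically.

Answer: x=-2 y=0

Derivation:
Step 1: thread B executes B1 (y = y * -1). Shared: x=3 y=-2. PCs: A@0 B@1
Step 2: thread B executes B2 (x = y). Shared: x=-2 y=-2. PCs: A@0 B@2
Step 3: thread A executes A1 (x = y). Shared: x=-2 y=-2. PCs: A@1 B@2
Step 4: thread A executes A2 (y = 0). Shared: x=-2 y=0. PCs: A@2 B@2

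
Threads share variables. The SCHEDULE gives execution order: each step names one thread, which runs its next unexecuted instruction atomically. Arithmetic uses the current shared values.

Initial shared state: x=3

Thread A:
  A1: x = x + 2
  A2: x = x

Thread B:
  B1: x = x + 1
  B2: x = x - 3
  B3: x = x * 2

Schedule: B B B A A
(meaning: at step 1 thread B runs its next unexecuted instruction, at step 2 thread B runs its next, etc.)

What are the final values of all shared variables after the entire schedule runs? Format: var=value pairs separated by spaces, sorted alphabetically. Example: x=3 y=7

Step 1: thread B executes B1 (x = x + 1). Shared: x=4. PCs: A@0 B@1
Step 2: thread B executes B2 (x = x - 3). Shared: x=1. PCs: A@0 B@2
Step 3: thread B executes B3 (x = x * 2). Shared: x=2. PCs: A@0 B@3
Step 4: thread A executes A1 (x = x + 2). Shared: x=4. PCs: A@1 B@3
Step 5: thread A executes A2 (x = x). Shared: x=4. PCs: A@2 B@3

Answer: x=4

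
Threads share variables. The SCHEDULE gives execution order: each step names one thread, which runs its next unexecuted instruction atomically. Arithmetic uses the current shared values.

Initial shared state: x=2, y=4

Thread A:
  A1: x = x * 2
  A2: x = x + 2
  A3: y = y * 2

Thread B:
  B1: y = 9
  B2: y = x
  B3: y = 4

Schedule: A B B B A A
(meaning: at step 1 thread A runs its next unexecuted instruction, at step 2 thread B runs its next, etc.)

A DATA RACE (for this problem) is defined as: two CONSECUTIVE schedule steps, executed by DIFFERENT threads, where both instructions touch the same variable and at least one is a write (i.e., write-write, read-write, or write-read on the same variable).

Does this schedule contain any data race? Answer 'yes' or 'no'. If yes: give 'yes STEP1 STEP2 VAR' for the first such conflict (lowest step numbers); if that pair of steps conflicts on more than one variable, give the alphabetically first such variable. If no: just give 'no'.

Answer: no

Derivation:
Steps 1,2: A(r=x,w=x) vs B(r=-,w=y). No conflict.
Steps 2,3: same thread (B). No race.
Steps 3,4: same thread (B). No race.
Steps 4,5: B(r=-,w=y) vs A(r=x,w=x). No conflict.
Steps 5,6: same thread (A). No race.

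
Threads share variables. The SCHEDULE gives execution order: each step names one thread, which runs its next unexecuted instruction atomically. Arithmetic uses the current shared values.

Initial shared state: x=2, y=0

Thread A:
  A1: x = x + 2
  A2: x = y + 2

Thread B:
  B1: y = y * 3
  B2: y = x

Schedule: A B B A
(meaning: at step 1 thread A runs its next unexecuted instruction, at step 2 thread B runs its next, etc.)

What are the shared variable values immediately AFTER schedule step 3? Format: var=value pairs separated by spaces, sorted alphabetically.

Answer: x=4 y=4

Derivation:
Step 1: thread A executes A1 (x = x + 2). Shared: x=4 y=0. PCs: A@1 B@0
Step 2: thread B executes B1 (y = y * 3). Shared: x=4 y=0. PCs: A@1 B@1
Step 3: thread B executes B2 (y = x). Shared: x=4 y=4. PCs: A@1 B@2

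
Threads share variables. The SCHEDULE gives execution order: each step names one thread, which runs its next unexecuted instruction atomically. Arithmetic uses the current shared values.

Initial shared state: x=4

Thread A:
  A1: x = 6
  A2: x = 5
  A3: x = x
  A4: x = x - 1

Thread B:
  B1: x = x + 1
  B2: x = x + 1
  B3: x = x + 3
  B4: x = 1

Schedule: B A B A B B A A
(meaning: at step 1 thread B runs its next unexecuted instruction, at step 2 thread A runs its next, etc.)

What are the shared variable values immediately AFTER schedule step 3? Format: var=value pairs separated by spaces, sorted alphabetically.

Step 1: thread B executes B1 (x = x + 1). Shared: x=5. PCs: A@0 B@1
Step 2: thread A executes A1 (x = 6). Shared: x=6. PCs: A@1 B@1
Step 3: thread B executes B2 (x = x + 1). Shared: x=7. PCs: A@1 B@2

Answer: x=7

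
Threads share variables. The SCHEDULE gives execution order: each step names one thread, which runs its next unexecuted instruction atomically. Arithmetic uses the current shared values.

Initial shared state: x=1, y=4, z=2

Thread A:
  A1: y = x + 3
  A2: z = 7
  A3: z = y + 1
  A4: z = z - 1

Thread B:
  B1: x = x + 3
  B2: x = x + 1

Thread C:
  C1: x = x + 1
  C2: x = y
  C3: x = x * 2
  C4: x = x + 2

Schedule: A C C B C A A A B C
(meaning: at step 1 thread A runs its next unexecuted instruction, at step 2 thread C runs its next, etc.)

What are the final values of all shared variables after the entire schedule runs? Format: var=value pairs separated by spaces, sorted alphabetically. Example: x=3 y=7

Step 1: thread A executes A1 (y = x + 3). Shared: x=1 y=4 z=2. PCs: A@1 B@0 C@0
Step 2: thread C executes C1 (x = x + 1). Shared: x=2 y=4 z=2. PCs: A@1 B@0 C@1
Step 3: thread C executes C2 (x = y). Shared: x=4 y=4 z=2. PCs: A@1 B@0 C@2
Step 4: thread B executes B1 (x = x + 3). Shared: x=7 y=4 z=2. PCs: A@1 B@1 C@2
Step 5: thread C executes C3 (x = x * 2). Shared: x=14 y=4 z=2. PCs: A@1 B@1 C@3
Step 6: thread A executes A2 (z = 7). Shared: x=14 y=4 z=7. PCs: A@2 B@1 C@3
Step 7: thread A executes A3 (z = y + 1). Shared: x=14 y=4 z=5. PCs: A@3 B@1 C@3
Step 8: thread A executes A4 (z = z - 1). Shared: x=14 y=4 z=4. PCs: A@4 B@1 C@3
Step 9: thread B executes B2 (x = x + 1). Shared: x=15 y=4 z=4. PCs: A@4 B@2 C@3
Step 10: thread C executes C4 (x = x + 2). Shared: x=17 y=4 z=4. PCs: A@4 B@2 C@4

Answer: x=17 y=4 z=4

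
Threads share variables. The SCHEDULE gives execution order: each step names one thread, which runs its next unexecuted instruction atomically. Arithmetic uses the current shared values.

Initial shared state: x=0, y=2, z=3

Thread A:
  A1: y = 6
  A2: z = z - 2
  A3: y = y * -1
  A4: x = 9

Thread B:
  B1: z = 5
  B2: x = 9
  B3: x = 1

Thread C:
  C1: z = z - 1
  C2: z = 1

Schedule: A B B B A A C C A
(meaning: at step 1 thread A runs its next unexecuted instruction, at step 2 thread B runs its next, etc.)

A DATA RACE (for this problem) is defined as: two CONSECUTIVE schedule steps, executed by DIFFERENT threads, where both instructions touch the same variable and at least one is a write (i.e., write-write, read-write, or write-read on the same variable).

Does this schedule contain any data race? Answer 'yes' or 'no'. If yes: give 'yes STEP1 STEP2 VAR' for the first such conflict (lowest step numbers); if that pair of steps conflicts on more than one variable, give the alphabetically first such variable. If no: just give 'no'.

Answer: no

Derivation:
Steps 1,2: A(r=-,w=y) vs B(r=-,w=z). No conflict.
Steps 2,3: same thread (B). No race.
Steps 3,4: same thread (B). No race.
Steps 4,5: B(r=-,w=x) vs A(r=z,w=z). No conflict.
Steps 5,6: same thread (A). No race.
Steps 6,7: A(r=y,w=y) vs C(r=z,w=z). No conflict.
Steps 7,8: same thread (C). No race.
Steps 8,9: C(r=-,w=z) vs A(r=-,w=x). No conflict.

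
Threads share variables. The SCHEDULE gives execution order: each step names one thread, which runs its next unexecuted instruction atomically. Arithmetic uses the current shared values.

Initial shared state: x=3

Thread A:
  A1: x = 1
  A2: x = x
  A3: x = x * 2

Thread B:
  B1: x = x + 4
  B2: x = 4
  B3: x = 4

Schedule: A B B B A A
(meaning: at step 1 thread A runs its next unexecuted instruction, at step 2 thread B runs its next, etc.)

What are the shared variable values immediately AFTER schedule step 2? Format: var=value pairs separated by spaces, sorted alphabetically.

Answer: x=5

Derivation:
Step 1: thread A executes A1 (x = 1). Shared: x=1. PCs: A@1 B@0
Step 2: thread B executes B1 (x = x + 4). Shared: x=5. PCs: A@1 B@1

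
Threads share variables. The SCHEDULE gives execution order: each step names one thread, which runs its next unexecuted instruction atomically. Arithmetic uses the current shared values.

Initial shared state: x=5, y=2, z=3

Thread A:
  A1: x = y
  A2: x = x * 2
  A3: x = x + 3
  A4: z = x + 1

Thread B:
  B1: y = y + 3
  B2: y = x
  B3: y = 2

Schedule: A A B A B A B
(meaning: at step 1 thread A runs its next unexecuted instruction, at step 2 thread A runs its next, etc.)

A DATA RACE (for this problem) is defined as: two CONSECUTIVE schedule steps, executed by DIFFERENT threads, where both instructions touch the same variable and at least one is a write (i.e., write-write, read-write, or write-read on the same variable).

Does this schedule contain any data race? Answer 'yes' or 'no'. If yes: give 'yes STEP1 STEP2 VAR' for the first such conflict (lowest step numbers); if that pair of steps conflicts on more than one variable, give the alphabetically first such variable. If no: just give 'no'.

Answer: yes 4 5 x

Derivation:
Steps 1,2: same thread (A). No race.
Steps 2,3: A(r=x,w=x) vs B(r=y,w=y). No conflict.
Steps 3,4: B(r=y,w=y) vs A(r=x,w=x). No conflict.
Steps 4,5: A(x = x + 3) vs B(y = x). RACE on x (W-R).
Steps 5,6: B(r=x,w=y) vs A(r=x,w=z). No conflict.
Steps 6,7: A(r=x,w=z) vs B(r=-,w=y). No conflict.
First conflict at steps 4,5.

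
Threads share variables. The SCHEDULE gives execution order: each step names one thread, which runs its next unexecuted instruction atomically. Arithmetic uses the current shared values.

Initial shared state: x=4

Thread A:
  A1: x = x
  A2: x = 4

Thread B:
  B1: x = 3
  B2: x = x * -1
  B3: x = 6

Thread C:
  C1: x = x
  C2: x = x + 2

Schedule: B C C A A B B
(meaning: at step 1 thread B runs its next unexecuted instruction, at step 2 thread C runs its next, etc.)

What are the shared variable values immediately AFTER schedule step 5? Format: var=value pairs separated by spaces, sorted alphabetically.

Step 1: thread B executes B1 (x = 3). Shared: x=3. PCs: A@0 B@1 C@0
Step 2: thread C executes C1 (x = x). Shared: x=3. PCs: A@0 B@1 C@1
Step 3: thread C executes C2 (x = x + 2). Shared: x=5. PCs: A@0 B@1 C@2
Step 4: thread A executes A1 (x = x). Shared: x=5. PCs: A@1 B@1 C@2
Step 5: thread A executes A2 (x = 4). Shared: x=4. PCs: A@2 B@1 C@2

Answer: x=4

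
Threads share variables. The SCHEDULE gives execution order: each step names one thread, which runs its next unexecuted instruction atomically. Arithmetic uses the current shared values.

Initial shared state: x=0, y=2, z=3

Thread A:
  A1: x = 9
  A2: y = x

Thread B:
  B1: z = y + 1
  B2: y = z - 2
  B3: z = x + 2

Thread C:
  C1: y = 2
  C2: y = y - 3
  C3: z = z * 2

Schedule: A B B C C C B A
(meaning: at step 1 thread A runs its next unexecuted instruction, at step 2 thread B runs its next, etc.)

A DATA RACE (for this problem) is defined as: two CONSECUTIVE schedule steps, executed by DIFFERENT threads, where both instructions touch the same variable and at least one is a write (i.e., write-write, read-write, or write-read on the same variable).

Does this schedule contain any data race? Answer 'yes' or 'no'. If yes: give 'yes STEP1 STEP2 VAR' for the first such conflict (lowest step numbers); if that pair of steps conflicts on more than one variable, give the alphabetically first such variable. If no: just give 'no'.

Answer: yes 3 4 y

Derivation:
Steps 1,2: A(r=-,w=x) vs B(r=y,w=z). No conflict.
Steps 2,3: same thread (B). No race.
Steps 3,4: B(y = z - 2) vs C(y = 2). RACE on y (W-W).
Steps 4,5: same thread (C). No race.
Steps 5,6: same thread (C). No race.
Steps 6,7: C(z = z * 2) vs B(z = x + 2). RACE on z (W-W).
Steps 7,8: B(r=x,w=z) vs A(r=x,w=y). No conflict.
First conflict at steps 3,4.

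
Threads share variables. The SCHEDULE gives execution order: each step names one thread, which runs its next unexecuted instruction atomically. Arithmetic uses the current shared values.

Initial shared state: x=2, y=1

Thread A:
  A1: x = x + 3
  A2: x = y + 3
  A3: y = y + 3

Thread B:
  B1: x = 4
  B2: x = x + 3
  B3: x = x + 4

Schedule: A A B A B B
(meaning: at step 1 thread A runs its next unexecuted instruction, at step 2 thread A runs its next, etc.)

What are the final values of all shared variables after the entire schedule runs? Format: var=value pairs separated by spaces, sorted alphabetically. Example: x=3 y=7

Answer: x=11 y=4

Derivation:
Step 1: thread A executes A1 (x = x + 3). Shared: x=5 y=1. PCs: A@1 B@0
Step 2: thread A executes A2 (x = y + 3). Shared: x=4 y=1. PCs: A@2 B@0
Step 3: thread B executes B1 (x = 4). Shared: x=4 y=1. PCs: A@2 B@1
Step 4: thread A executes A3 (y = y + 3). Shared: x=4 y=4. PCs: A@3 B@1
Step 5: thread B executes B2 (x = x + 3). Shared: x=7 y=4. PCs: A@3 B@2
Step 6: thread B executes B3 (x = x + 4). Shared: x=11 y=4. PCs: A@3 B@3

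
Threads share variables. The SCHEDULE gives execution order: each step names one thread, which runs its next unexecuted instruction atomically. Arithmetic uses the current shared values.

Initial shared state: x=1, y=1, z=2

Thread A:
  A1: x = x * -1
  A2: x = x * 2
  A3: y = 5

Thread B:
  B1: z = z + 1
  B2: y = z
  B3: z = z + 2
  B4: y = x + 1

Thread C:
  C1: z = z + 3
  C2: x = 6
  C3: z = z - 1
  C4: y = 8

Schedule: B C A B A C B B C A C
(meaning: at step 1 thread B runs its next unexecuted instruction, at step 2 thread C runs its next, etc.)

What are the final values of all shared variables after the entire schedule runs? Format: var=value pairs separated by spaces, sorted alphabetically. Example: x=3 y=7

Step 1: thread B executes B1 (z = z + 1). Shared: x=1 y=1 z=3. PCs: A@0 B@1 C@0
Step 2: thread C executes C1 (z = z + 3). Shared: x=1 y=1 z=6. PCs: A@0 B@1 C@1
Step 3: thread A executes A1 (x = x * -1). Shared: x=-1 y=1 z=6. PCs: A@1 B@1 C@1
Step 4: thread B executes B2 (y = z). Shared: x=-1 y=6 z=6. PCs: A@1 B@2 C@1
Step 5: thread A executes A2 (x = x * 2). Shared: x=-2 y=6 z=6. PCs: A@2 B@2 C@1
Step 6: thread C executes C2 (x = 6). Shared: x=6 y=6 z=6. PCs: A@2 B@2 C@2
Step 7: thread B executes B3 (z = z + 2). Shared: x=6 y=6 z=8. PCs: A@2 B@3 C@2
Step 8: thread B executes B4 (y = x + 1). Shared: x=6 y=7 z=8. PCs: A@2 B@4 C@2
Step 9: thread C executes C3 (z = z - 1). Shared: x=6 y=7 z=7. PCs: A@2 B@4 C@3
Step 10: thread A executes A3 (y = 5). Shared: x=6 y=5 z=7. PCs: A@3 B@4 C@3
Step 11: thread C executes C4 (y = 8). Shared: x=6 y=8 z=7. PCs: A@3 B@4 C@4

Answer: x=6 y=8 z=7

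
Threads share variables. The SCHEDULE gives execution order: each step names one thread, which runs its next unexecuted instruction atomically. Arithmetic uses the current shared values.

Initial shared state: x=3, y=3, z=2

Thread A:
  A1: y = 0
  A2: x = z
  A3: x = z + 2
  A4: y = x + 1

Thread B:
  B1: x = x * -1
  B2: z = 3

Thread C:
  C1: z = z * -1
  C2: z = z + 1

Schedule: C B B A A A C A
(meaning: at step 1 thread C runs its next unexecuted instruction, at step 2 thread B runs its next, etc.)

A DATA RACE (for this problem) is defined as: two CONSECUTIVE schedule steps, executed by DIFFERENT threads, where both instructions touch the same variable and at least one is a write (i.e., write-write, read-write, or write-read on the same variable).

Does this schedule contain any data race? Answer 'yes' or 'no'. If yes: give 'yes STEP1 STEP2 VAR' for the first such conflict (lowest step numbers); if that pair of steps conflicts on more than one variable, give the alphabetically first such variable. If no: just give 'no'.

Steps 1,2: C(r=z,w=z) vs B(r=x,w=x). No conflict.
Steps 2,3: same thread (B). No race.
Steps 3,4: B(r=-,w=z) vs A(r=-,w=y). No conflict.
Steps 4,5: same thread (A). No race.
Steps 5,6: same thread (A). No race.
Steps 6,7: A(x = z + 2) vs C(z = z + 1). RACE on z (R-W).
Steps 7,8: C(r=z,w=z) vs A(r=x,w=y). No conflict.
First conflict at steps 6,7.

Answer: yes 6 7 z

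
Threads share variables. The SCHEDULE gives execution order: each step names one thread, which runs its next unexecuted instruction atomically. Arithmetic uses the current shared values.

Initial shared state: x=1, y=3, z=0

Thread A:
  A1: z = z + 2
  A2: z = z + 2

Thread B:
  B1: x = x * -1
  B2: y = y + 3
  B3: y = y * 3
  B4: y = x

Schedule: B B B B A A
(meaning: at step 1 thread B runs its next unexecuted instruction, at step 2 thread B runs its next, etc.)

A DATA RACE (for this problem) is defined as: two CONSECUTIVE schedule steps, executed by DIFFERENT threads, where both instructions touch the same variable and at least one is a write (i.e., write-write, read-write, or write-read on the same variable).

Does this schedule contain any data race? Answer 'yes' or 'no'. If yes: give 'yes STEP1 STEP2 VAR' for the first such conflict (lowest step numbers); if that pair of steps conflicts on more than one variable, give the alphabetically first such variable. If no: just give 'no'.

Answer: no

Derivation:
Steps 1,2: same thread (B). No race.
Steps 2,3: same thread (B). No race.
Steps 3,4: same thread (B). No race.
Steps 4,5: B(r=x,w=y) vs A(r=z,w=z). No conflict.
Steps 5,6: same thread (A). No race.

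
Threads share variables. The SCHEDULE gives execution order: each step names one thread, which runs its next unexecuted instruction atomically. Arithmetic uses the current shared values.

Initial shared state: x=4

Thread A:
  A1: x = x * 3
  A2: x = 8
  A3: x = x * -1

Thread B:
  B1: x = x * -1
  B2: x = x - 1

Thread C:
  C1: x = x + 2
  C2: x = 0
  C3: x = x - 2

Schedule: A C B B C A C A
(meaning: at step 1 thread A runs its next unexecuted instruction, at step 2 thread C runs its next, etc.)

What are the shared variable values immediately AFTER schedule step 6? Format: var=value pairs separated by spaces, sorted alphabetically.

Step 1: thread A executes A1 (x = x * 3). Shared: x=12. PCs: A@1 B@0 C@0
Step 2: thread C executes C1 (x = x + 2). Shared: x=14. PCs: A@1 B@0 C@1
Step 3: thread B executes B1 (x = x * -1). Shared: x=-14. PCs: A@1 B@1 C@1
Step 4: thread B executes B2 (x = x - 1). Shared: x=-15. PCs: A@1 B@2 C@1
Step 5: thread C executes C2 (x = 0). Shared: x=0. PCs: A@1 B@2 C@2
Step 6: thread A executes A2 (x = 8). Shared: x=8. PCs: A@2 B@2 C@2

Answer: x=8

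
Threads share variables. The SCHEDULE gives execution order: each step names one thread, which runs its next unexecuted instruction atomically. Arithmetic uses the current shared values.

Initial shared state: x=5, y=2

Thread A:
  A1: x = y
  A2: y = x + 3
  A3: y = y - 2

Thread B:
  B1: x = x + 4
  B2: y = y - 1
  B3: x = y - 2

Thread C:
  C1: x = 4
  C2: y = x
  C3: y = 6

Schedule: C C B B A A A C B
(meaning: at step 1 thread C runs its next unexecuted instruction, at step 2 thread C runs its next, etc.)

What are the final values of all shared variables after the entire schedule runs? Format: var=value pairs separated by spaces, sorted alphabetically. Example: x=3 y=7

Step 1: thread C executes C1 (x = 4). Shared: x=4 y=2. PCs: A@0 B@0 C@1
Step 2: thread C executes C2 (y = x). Shared: x=4 y=4. PCs: A@0 B@0 C@2
Step 3: thread B executes B1 (x = x + 4). Shared: x=8 y=4. PCs: A@0 B@1 C@2
Step 4: thread B executes B2 (y = y - 1). Shared: x=8 y=3. PCs: A@0 B@2 C@2
Step 5: thread A executes A1 (x = y). Shared: x=3 y=3. PCs: A@1 B@2 C@2
Step 6: thread A executes A2 (y = x + 3). Shared: x=3 y=6. PCs: A@2 B@2 C@2
Step 7: thread A executes A3 (y = y - 2). Shared: x=3 y=4. PCs: A@3 B@2 C@2
Step 8: thread C executes C3 (y = 6). Shared: x=3 y=6. PCs: A@3 B@2 C@3
Step 9: thread B executes B3 (x = y - 2). Shared: x=4 y=6. PCs: A@3 B@3 C@3

Answer: x=4 y=6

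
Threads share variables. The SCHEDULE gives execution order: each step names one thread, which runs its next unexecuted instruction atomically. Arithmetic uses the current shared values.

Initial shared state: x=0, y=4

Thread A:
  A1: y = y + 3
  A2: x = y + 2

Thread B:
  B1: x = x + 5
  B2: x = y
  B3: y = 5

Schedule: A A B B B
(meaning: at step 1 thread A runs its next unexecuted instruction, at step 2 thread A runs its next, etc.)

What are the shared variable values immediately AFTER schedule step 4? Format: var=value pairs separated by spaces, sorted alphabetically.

Step 1: thread A executes A1 (y = y + 3). Shared: x=0 y=7. PCs: A@1 B@0
Step 2: thread A executes A2 (x = y + 2). Shared: x=9 y=7. PCs: A@2 B@0
Step 3: thread B executes B1 (x = x + 5). Shared: x=14 y=7. PCs: A@2 B@1
Step 4: thread B executes B2 (x = y). Shared: x=7 y=7. PCs: A@2 B@2

Answer: x=7 y=7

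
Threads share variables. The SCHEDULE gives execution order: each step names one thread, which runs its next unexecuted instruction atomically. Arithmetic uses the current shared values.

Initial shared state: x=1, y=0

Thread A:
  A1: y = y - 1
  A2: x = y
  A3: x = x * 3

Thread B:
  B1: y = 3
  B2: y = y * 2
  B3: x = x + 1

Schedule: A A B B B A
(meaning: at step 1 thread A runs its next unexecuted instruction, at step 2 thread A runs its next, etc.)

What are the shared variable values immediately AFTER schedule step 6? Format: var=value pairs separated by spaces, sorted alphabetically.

Step 1: thread A executes A1 (y = y - 1). Shared: x=1 y=-1. PCs: A@1 B@0
Step 2: thread A executes A2 (x = y). Shared: x=-1 y=-1. PCs: A@2 B@0
Step 3: thread B executes B1 (y = 3). Shared: x=-1 y=3. PCs: A@2 B@1
Step 4: thread B executes B2 (y = y * 2). Shared: x=-1 y=6. PCs: A@2 B@2
Step 5: thread B executes B3 (x = x + 1). Shared: x=0 y=6. PCs: A@2 B@3
Step 6: thread A executes A3 (x = x * 3). Shared: x=0 y=6. PCs: A@3 B@3

Answer: x=0 y=6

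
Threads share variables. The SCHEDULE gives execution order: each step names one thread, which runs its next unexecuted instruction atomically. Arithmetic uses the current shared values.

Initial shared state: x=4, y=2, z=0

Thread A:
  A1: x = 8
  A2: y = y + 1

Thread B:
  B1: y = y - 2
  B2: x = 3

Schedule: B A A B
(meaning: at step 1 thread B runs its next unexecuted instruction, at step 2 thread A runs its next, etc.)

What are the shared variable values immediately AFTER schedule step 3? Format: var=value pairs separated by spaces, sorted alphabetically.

Answer: x=8 y=1 z=0

Derivation:
Step 1: thread B executes B1 (y = y - 2). Shared: x=4 y=0 z=0. PCs: A@0 B@1
Step 2: thread A executes A1 (x = 8). Shared: x=8 y=0 z=0. PCs: A@1 B@1
Step 3: thread A executes A2 (y = y + 1). Shared: x=8 y=1 z=0. PCs: A@2 B@1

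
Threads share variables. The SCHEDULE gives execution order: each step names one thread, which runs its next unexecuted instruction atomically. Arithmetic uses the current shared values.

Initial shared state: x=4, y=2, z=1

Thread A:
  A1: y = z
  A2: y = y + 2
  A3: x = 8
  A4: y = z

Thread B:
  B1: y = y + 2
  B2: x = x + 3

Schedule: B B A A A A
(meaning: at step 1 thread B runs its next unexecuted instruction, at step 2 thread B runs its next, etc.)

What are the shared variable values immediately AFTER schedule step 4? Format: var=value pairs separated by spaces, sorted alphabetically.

Answer: x=7 y=3 z=1

Derivation:
Step 1: thread B executes B1 (y = y + 2). Shared: x=4 y=4 z=1. PCs: A@0 B@1
Step 2: thread B executes B2 (x = x + 3). Shared: x=7 y=4 z=1. PCs: A@0 B@2
Step 3: thread A executes A1 (y = z). Shared: x=7 y=1 z=1. PCs: A@1 B@2
Step 4: thread A executes A2 (y = y + 2). Shared: x=7 y=3 z=1. PCs: A@2 B@2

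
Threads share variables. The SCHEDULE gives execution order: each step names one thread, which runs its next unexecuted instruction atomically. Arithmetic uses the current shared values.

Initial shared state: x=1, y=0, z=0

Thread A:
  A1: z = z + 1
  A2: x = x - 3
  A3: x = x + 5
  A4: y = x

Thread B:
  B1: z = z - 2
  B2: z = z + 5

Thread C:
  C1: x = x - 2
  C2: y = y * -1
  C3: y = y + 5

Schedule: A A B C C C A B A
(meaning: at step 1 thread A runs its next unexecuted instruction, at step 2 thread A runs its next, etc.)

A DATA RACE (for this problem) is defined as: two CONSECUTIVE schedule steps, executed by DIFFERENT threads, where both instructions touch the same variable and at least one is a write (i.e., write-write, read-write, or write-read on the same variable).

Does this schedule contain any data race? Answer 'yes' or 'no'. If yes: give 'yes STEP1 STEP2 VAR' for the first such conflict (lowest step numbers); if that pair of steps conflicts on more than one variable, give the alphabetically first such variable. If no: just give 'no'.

Steps 1,2: same thread (A). No race.
Steps 2,3: A(r=x,w=x) vs B(r=z,w=z). No conflict.
Steps 3,4: B(r=z,w=z) vs C(r=x,w=x). No conflict.
Steps 4,5: same thread (C). No race.
Steps 5,6: same thread (C). No race.
Steps 6,7: C(r=y,w=y) vs A(r=x,w=x). No conflict.
Steps 7,8: A(r=x,w=x) vs B(r=z,w=z). No conflict.
Steps 8,9: B(r=z,w=z) vs A(r=x,w=y). No conflict.

Answer: no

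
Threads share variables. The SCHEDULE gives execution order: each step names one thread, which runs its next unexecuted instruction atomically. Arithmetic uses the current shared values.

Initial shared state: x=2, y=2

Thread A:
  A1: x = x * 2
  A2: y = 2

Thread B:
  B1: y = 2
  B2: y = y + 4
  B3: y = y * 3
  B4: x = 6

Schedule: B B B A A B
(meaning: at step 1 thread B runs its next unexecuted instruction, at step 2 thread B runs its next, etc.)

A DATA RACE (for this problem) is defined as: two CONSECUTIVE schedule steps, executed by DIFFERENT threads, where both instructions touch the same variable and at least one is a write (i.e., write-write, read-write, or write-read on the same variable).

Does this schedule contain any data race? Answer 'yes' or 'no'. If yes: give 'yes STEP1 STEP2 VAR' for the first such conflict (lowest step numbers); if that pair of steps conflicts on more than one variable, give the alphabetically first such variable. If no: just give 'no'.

Steps 1,2: same thread (B). No race.
Steps 2,3: same thread (B). No race.
Steps 3,4: B(r=y,w=y) vs A(r=x,w=x). No conflict.
Steps 4,5: same thread (A). No race.
Steps 5,6: A(r=-,w=y) vs B(r=-,w=x). No conflict.

Answer: no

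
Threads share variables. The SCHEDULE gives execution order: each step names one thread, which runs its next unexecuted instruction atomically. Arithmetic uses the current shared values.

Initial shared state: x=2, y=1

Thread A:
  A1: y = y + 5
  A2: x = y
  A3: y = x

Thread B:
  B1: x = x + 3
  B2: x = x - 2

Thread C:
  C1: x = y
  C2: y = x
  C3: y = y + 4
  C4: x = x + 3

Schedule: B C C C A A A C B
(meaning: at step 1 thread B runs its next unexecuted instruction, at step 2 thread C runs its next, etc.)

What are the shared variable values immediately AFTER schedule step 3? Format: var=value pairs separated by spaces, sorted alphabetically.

Answer: x=1 y=1

Derivation:
Step 1: thread B executes B1 (x = x + 3). Shared: x=5 y=1. PCs: A@0 B@1 C@0
Step 2: thread C executes C1 (x = y). Shared: x=1 y=1. PCs: A@0 B@1 C@1
Step 3: thread C executes C2 (y = x). Shared: x=1 y=1. PCs: A@0 B@1 C@2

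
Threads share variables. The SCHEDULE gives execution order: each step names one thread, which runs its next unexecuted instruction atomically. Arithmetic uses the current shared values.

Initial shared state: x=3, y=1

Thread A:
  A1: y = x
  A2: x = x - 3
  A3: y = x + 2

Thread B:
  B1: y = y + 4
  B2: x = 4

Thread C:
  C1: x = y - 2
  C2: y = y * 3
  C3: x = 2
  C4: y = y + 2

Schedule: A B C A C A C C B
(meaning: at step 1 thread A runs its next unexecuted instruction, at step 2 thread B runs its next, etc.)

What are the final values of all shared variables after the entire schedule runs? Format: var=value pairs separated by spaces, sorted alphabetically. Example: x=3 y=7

Step 1: thread A executes A1 (y = x). Shared: x=3 y=3. PCs: A@1 B@0 C@0
Step 2: thread B executes B1 (y = y + 4). Shared: x=3 y=7. PCs: A@1 B@1 C@0
Step 3: thread C executes C1 (x = y - 2). Shared: x=5 y=7. PCs: A@1 B@1 C@1
Step 4: thread A executes A2 (x = x - 3). Shared: x=2 y=7. PCs: A@2 B@1 C@1
Step 5: thread C executes C2 (y = y * 3). Shared: x=2 y=21. PCs: A@2 B@1 C@2
Step 6: thread A executes A3 (y = x + 2). Shared: x=2 y=4. PCs: A@3 B@1 C@2
Step 7: thread C executes C3 (x = 2). Shared: x=2 y=4. PCs: A@3 B@1 C@3
Step 8: thread C executes C4 (y = y + 2). Shared: x=2 y=6. PCs: A@3 B@1 C@4
Step 9: thread B executes B2 (x = 4). Shared: x=4 y=6. PCs: A@3 B@2 C@4

Answer: x=4 y=6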